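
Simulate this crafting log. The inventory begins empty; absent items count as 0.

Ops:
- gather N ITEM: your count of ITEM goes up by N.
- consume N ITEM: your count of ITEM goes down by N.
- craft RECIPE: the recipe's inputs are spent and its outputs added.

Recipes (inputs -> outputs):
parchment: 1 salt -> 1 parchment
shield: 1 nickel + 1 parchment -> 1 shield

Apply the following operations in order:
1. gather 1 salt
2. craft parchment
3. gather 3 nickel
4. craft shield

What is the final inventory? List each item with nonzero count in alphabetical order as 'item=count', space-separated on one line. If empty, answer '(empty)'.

Answer: nickel=2 shield=1

Derivation:
After 1 (gather 1 salt): salt=1
After 2 (craft parchment): parchment=1
After 3 (gather 3 nickel): nickel=3 parchment=1
After 4 (craft shield): nickel=2 shield=1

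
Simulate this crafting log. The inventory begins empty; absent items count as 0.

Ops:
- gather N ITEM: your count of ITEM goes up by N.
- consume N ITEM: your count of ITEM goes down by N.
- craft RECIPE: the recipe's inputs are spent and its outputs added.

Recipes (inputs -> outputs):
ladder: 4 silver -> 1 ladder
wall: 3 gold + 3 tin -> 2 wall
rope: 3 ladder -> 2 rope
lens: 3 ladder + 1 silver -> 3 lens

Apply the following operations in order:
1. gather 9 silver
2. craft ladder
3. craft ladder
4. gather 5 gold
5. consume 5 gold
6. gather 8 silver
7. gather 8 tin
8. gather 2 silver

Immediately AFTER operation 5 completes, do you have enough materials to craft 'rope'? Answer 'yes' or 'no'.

Answer: no

Derivation:
After 1 (gather 9 silver): silver=9
After 2 (craft ladder): ladder=1 silver=5
After 3 (craft ladder): ladder=2 silver=1
After 4 (gather 5 gold): gold=5 ladder=2 silver=1
After 5 (consume 5 gold): ladder=2 silver=1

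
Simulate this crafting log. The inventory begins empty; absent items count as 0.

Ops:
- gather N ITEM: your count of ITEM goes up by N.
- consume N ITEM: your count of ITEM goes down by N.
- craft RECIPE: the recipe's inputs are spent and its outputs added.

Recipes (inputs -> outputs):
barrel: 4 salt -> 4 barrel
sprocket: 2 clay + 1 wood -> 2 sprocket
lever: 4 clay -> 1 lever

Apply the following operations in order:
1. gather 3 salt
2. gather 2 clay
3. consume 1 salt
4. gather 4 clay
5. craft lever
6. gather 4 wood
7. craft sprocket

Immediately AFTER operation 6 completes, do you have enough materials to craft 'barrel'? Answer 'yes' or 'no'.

Answer: no

Derivation:
After 1 (gather 3 salt): salt=3
After 2 (gather 2 clay): clay=2 salt=3
After 3 (consume 1 salt): clay=2 salt=2
After 4 (gather 4 clay): clay=6 salt=2
After 5 (craft lever): clay=2 lever=1 salt=2
After 6 (gather 4 wood): clay=2 lever=1 salt=2 wood=4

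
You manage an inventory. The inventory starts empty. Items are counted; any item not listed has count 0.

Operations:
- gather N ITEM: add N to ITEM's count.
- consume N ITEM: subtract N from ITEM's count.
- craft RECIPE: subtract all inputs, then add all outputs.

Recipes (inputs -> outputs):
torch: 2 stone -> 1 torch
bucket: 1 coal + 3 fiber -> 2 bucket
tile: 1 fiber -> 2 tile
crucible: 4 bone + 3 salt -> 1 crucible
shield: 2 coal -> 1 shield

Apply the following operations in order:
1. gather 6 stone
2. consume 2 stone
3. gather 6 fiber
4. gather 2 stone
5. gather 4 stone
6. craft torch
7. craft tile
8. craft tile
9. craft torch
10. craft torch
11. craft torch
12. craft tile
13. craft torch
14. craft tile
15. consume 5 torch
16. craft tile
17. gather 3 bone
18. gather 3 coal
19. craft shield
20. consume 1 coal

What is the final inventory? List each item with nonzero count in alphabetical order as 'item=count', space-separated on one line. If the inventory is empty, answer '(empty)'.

After 1 (gather 6 stone): stone=6
After 2 (consume 2 stone): stone=4
After 3 (gather 6 fiber): fiber=6 stone=4
After 4 (gather 2 stone): fiber=6 stone=6
After 5 (gather 4 stone): fiber=6 stone=10
After 6 (craft torch): fiber=6 stone=8 torch=1
After 7 (craft tile): fiber=5 stone=8 tile=2 torch=1
After 8 (craft tile): fiber=4 stone=8 tile=4 torch=1
After 9 (craft torch): fiber=4 stone=6 tile=4 torch=2
After 10 (craft torch): fiber=4 stone=4 tile=4 torch=3
After 11 (craft torch): fiber=4 stone=2 tile=4 torch=4
After 12 (craft tile): fiber=3 stone=2 tile=6 torch=4
After 13 (craft torch): fiber=3 tile=6 torch=5
After 14 (craft tile): fiber=2 tile=8 torch=5
After 15 (consume 5 torch): fiber=2 tile=8
After 16 (craft tile): fiber=1 tile=10
After 17 (gather 3 bone): bone=3 fiber=1 tile=10
After 18 (gather 3 coal): bone=3 coal=3 fiber=1 tile=10
After 19 (craft shield): bone=3 coal=1 fiber=1 shield=1 tile=10
After 20 (consume 1 coal): bone=3 fiber=1 shield=1 tile=10

Answer: bone=3 fiber=1 shield=1 tile=10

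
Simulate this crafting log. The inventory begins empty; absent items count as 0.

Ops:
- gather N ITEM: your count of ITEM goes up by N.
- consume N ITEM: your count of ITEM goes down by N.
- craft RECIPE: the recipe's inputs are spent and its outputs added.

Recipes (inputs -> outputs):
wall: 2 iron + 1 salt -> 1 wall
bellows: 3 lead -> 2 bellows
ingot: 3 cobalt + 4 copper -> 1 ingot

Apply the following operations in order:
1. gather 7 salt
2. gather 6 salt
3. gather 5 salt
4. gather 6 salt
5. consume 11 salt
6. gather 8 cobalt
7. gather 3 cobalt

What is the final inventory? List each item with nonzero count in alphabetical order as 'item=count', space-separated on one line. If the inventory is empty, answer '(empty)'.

After 1 (gather 7 salt): salt=7
After 2 (gather 6 salt): salt=13
After 3 (gather 5 salt): salt=18
After 4 (gather 6 salt): salt=24
After 5 (consume 11 salt): salt=13
After 6 (gather 8 cobalt): cobalt=8 salt=13
After 7 (gather 3 cobalt): cobalt=11 salt=13

Answer: cobalt=11 salt=13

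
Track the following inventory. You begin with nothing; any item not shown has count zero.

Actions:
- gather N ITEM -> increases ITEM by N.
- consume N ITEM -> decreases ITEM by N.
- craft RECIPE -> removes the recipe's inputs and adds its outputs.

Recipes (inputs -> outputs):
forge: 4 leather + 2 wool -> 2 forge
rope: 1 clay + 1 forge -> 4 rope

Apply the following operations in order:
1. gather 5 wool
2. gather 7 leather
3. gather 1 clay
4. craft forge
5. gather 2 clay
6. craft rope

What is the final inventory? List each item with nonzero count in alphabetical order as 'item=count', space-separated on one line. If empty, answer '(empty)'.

Answer: clay=2 forge=1 leather=3 rope=4 wool=3

Derivation:
After 1 (gather 5 wool): wool=5
After 2 (gather 7 leather): leather=7 wool=5
After 3 (gather 1 clay): clay=1 leather=7 wool=5
After 4 (craft forge): clay=1 forge=2 leather=3 wool=3
After 5 (gather 2 clay): clay=3 forge=2 leather=3 wool=3
After 6 (craft rope): clay=2 forge=1 leather=3 rope=4 wool=3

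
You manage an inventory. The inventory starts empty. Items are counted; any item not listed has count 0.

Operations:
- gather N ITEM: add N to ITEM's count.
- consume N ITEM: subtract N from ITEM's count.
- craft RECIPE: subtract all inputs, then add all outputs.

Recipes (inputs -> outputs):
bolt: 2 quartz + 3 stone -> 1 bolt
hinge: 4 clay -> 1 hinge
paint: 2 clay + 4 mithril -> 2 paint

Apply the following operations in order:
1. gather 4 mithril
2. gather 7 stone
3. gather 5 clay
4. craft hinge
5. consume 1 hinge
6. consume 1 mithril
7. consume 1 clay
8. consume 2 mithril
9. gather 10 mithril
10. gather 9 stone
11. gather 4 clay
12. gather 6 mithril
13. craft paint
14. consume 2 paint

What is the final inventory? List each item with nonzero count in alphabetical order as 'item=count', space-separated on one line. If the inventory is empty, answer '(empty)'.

Answer: clay=2 mithril=13 stone=16

Derivation:
After 1 (gather 4 mithril): mithril=4
After 2 (gather 7 stone): mithril=4 stone=7
After 3 (gather 5 clay): clay=5 mithril=4 stone=7
After 4 (craft hinge): clay=1 hinge=1 mithril=4 stone=7
After 5 (consume 1 hinge): clay=1 mithril=4 stone=7
After 6 (consume 1 mithril): clay=1 mithril=3 stone=7
After 7 (consume 1 clay): mithril=3 stone=7
After 8 (consume 2 mithril): mithril=1 stone=7
After 9 (gather 10 mithril): mithril=11 stone=7
After 10 (gather 9 stone): mithril=11 stone=16
After 11 (gather 4 clay): clay=4 mithril=11 stone=16
After 12 (gather 6 mithril): clay=4 mithril=17 stone=16
After 13 (craft paint): clay=2 mithril=13 paint=2 stone=16
After 14 (consume 2 paint): clay=2 mithril=13 stone=16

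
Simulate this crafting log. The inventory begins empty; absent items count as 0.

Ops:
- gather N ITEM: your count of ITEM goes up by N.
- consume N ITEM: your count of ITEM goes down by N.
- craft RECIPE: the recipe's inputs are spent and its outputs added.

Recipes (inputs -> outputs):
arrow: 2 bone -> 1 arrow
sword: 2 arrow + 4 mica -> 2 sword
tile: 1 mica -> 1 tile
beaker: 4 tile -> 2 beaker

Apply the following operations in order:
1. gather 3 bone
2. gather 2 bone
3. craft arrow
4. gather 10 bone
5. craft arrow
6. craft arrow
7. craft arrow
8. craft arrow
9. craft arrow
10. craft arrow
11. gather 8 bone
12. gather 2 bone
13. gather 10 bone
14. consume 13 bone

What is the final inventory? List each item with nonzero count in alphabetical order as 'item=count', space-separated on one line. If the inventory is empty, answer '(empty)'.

Answer: arrow=7 bone=8

Derivation:
After 1 (gather 3 bone): bone=3
After 2 (gather 2 bone): bone=5
After 3 (craft arrow): arrow=1 bone=3
After 4 (gather 10 bone): arrow=1 bone=13
After 5 (craft arrow): arrow=2 bone=11
After 6 (craft arrow): arrow=3 bone=9
After 7 (craft arrow): arrow=4 bone=7
After 8 (craft arrow): arrow=5 bone=5
After 9 (craft arrow): arrow=6 bone=3
After 10 (craft arrow): arrow=7 bone=1
After 11 (gather 8 bone): arrow=7 bone=9
After 12 (gather 2 bone): arrow=7 bone=11
After 13 (gather 10 bone): arrow=7 bone=21
After 14 (consume 13 bone): arrow=7 bone=8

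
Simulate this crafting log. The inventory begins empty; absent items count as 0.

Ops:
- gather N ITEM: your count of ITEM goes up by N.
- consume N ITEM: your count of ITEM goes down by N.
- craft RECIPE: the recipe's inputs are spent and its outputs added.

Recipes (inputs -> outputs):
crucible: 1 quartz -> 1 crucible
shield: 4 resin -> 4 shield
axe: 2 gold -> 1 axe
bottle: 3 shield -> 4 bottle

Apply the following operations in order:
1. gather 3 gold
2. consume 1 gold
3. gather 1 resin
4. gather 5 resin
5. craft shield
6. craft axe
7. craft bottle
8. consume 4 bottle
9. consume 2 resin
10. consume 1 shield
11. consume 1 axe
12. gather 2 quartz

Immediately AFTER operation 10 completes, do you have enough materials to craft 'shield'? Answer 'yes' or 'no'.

Answer: no

Derivation:
After 1 (gather 3 gold): gold=3
After 2 (consume 1 gold): gold=2
After 3 (gather 1 resin): gold=2 resin=1
After 4 (gather 5 resin): gold=2 resin=6
After 5 (craft shield): gold=2 resin=2 shield=4
After 6 (craft axe): axe=1 resin=2 shield=4
After 7 (craft bottle): axe=1 bottle=4 resin=2 shield=1
After 8 (consume 4 bottle): axe=1 resin=2 shield=1
After 9 (consume 2 resin): axe=1 shield=1
After 10 (consume 1 shield): axe=1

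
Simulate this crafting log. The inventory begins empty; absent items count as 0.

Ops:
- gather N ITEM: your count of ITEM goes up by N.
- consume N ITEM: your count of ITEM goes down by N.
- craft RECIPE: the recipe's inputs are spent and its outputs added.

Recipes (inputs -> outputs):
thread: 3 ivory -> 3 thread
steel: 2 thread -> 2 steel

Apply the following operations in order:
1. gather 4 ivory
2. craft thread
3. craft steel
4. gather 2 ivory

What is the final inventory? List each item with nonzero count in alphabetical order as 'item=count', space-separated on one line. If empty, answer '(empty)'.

Answer: ivory=3 steel=2 thread=1

Derivation:
After 1 (gather 4 ivory): ivory=4
After 2 (craft thread): ivory=1 thread=3
After 3 (craft steel): ivory=1 steel=2 thread=1
After 4 (gather 2 ivory): ivory=3 steel=2 thread=1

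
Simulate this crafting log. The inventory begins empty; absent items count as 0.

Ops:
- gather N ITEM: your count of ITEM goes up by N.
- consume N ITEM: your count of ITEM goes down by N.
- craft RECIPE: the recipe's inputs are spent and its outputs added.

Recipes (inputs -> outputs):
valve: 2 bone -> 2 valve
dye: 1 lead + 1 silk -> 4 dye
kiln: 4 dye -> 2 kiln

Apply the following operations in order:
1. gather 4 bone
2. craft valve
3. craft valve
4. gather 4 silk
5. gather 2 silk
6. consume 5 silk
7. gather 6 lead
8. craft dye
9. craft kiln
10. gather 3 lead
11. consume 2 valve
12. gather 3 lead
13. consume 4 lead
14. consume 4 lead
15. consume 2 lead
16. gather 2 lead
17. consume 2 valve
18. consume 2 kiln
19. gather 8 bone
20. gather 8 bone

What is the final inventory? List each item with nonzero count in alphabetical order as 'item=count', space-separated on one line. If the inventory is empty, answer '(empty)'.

Answer: bone=16 lead=3

Derivation:
After 1 (gather 4 bone): bone=4
After 2 (craft valve): bone=2 valve=2
After 3 (craft valve): valve=4
After 4 (gather 4 silk): silk=4 valve=4
After 5 (gather 2 silk): silk=6 valve=4
After 6 (consume 5 silk): silk=1 valve=4
After 7 (gather 6 lead): lead=6 silk=1 valve=4
After 8 (craft dye): dye=4 lead=5 valve=4
After 9 (craft kiln): kiln=2 lead=5 valve=4
After 10 (gather 3 lead): kiln=2 lead=8 valve=4
After 11 (consume 2 valve): kiln=2 lead=8 valve=2
After 12 (gather 3 lead): kiln=2 lead=11 valve=2
After 13 (consume 4 lead): kiln=2 lead=7 valve=2
After 14 (consume 4 lead): kiln=2 lead=3 valve=2
After 15 (consume 2 lead): kiln=2 lead=1 valve=2
After 16 (gather 2 lead): kiln=2 lead=3 valve=2
After 17 (consume 2 valve): kiln=2 lead=3
After 18 (consume 2 kiln): lead=3
After 19 (gather 8 bone): bone=8 lead=3
After 20 (gather 8 bone): bone=16 lead=3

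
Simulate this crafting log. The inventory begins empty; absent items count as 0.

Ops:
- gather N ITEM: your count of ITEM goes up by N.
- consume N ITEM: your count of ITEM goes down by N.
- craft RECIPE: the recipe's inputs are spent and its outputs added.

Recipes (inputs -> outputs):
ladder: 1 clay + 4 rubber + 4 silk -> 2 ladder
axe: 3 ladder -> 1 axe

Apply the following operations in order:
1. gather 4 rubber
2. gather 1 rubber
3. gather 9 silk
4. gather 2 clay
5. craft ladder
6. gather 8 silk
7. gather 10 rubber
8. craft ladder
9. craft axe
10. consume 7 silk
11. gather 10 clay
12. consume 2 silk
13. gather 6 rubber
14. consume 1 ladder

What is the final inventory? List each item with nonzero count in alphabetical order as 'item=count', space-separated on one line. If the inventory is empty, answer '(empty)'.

Answer: axe=1 clay=10 rubber=13

Derivation:
After 1 (gather 4 rubber): rubber=4
After 2 (gather 1 rubber): rubber=5
After 3 (gather 9 silk): rubber=5 silk=9
After 4 (gather 2 clay): clay=2 rubber=5 silk=9
After 5 (craft ladder): clay=1 ladder=2 rubber=1 silk=5
After 6 (gather 8 silk): clay=1 ladder=2 rubber=1 silk=13
After 7 (gather 10 rubber): clay=1 ladder=2 rubber=11 silk=13
After 8 (craft ladder): ladder=4 rubber=7 silk=9
After 9 (craft axe): axe=1 ladder=1 rubber=7 silk=9
After 10 (consume 7 silk): axe=1 ladder=1 rubber=7 silk=2
After 11 (gather 10 clay): axe=1 clay=10 ladder=1 rubber=7 silk=2
After 12 (consume 2 silk): axe=1 clay=10 ladder=1 rubber=7
After 13 (gather 6 rubber): axe=1 clay=10 ladder=1 rubber=13
After 14 (consume 1 ladder): axe=1 clay=10 rubber=13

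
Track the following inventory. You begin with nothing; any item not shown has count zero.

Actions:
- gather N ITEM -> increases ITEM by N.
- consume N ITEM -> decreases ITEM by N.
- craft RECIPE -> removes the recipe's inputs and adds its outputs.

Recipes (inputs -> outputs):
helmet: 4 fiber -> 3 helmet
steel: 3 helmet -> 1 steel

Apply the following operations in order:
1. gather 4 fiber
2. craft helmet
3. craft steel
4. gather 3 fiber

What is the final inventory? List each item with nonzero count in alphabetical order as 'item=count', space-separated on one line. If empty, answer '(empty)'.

Answer: fiber=3 steel=1

Derivation:
After 1 (gather 4 fiber): fiber=4
After 2 (craft helmet): helmet=3
After 3 (craft steel): steel=1
After 4 (gather 3 fiber): fiber=3 steel=1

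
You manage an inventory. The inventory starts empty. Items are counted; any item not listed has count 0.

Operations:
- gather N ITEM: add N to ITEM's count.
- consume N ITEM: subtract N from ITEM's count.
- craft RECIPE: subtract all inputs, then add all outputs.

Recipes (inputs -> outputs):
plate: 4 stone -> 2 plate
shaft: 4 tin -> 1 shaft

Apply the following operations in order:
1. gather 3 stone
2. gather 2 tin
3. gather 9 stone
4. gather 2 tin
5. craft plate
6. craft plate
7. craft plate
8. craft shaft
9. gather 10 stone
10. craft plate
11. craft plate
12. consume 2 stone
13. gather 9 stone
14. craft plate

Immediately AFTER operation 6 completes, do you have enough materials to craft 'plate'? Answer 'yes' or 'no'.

Answer: yes

Derivation:
After 1 (gather 3 stone): stone=3
After 2 (gather 2 tin): stone=3 tin=2
After 3 (gather 9 stone): stone=12 tin=2
After 4 (gather 2 tin): stone=12 tin=4
After 5 (craft plate): plate=2 stone=8 tin=4
After 6 (craft plate): plate=4 stone=4 tin=4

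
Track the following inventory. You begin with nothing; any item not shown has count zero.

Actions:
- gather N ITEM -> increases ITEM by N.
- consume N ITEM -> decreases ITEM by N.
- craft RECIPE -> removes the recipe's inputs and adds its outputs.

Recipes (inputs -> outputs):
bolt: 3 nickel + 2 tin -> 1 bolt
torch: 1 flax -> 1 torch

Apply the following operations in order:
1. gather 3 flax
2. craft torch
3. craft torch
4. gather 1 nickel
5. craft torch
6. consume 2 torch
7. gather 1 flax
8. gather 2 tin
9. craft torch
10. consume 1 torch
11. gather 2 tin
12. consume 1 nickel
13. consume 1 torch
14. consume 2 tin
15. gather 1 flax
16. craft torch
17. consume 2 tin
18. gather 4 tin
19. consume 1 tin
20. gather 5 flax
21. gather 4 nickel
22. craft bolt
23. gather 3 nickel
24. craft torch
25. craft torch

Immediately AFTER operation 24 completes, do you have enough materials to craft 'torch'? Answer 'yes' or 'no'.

After 1 (gather 3 flax): flax=3
After 2 (craft torch): flax=2 torch=1
After 3 (craft torch): flax=1 torch=2
After 4 (gather 1 nickel): flax=1 nickel=1 torch=2
After 5 (craft torch): nickel=1 torch=3
After 6 (consume 2 torch): nickel=1 torch=1
After 7 (gather 1 flax): flax=1 nickel=1 torch=1
After 8 (gather 2 tin): flax=1 nickel=1 tin=2 torch=1
After 9 (craft torch): nickel=1 tin=2 torch=2
After 10 (consume 1 torch): nickel=1 tin=2 torch=1
After 11 (gather 2 tin): nickel=1 tin=4 torch=1
After 12 (consume 1 nickel): tin=4 torch=1
After 13 (consume 1 torch): tin=4
After 14 (consume 2 tin): tin=2
After 15 (gather 1 flax): flax=1 tin=2
After 16 (craft torch): tin=2 torch=1
After 17 (consume 2 tin): torch=1
After 18 (gather 4 tin): tin=4 torch=1
After 19 (consume 1 tin): tin=3 torch=1
After 20 (gather 5 flax): flax=5 tin=3 torch=1
After 21 (gather 4 nickel): flax=5 nickel=4 tin=3 torch=1
After 22 (craft bolt): bolt=1 flax=5 nickel=1 tin=1 torch=1
After 23 (gather 3 nickel): bolt=1 flax=5 nickel=4 tin=1 torch=1
After 24 (craft torch): bolt=1 flax=4 nickel=4 tin=1 torch=2

Answer: yes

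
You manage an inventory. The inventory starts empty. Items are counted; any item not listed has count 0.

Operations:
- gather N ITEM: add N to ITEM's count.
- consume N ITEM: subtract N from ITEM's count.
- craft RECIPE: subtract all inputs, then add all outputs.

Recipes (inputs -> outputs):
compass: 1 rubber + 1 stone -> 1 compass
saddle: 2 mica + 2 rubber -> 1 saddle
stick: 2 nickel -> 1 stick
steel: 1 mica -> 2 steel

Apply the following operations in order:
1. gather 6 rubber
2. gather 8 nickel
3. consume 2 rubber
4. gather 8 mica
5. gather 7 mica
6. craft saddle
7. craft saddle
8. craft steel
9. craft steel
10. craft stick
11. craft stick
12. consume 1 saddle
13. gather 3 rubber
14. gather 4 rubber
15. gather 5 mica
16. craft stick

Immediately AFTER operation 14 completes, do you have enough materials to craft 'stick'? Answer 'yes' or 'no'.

After 1 (gather 6 rubber): rubber=6
After 2 (gather 8 nickel): nickel=8 rubber=6
After 3 (consume 2 rubber): nickel=8 rubber=4
After 4 (gather 8 mica): mica=8 nickel=8 rubber=4
After 5 (gather 7 mica): mica=15 nickel=8 rubber=4
After 6 (craft saddle): mica=13 nickel=8 rubber=2 saddle=1
After 7 (craft saddle): mica=11 nickel=8 saddle=2
After 8 (craft steel): mica=10 nickel=8 saddle=2 steel=2
After 9 (craft steel): mica=9 nickel=8 saddle=2 steel=4
After 10 (craft stick): mica=9 nickel=6 saddle=2 steel=4 stick=1
After 11 (craft stick): mica=9 nickel=4 saddle=2 steel=4 stick=2
After 12 (consume 1 saddle): mica=9 nickel=4 saddle=1 steel=4 stick=2
After 13 (gather 3 rubber): mica=9 nickel=4 rubber=3 saddle=1 steel=4 stick=2
After 14 (gather 4 rubber): mica=9 nickel=4 rubber=7 saddle=1 steel=4 stick=2

Answer: yes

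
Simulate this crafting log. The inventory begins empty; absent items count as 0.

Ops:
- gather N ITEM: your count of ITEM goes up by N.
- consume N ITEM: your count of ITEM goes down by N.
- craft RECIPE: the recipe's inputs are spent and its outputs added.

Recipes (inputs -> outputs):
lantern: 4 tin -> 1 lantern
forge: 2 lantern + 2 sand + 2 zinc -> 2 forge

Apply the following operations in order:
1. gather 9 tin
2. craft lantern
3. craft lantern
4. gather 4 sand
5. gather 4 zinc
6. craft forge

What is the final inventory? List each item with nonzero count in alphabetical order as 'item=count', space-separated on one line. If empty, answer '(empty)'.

After 1 (gather 9 tin): tin=9
After 2 (craft lantern): lantern=1 tin=5
After 3 (craft lantern): lantern=2 tin=1
After 4 (gather 4 sand): lantern=2 sand=4 tin=1
After 5 (gather 4 zinc): lantern=2 sand=4 tin=1 zinc=4
After 6 (craft forge): forge=2 sand=2 tin=1 zinc=2

Answer: forge=2 sand=2 tin=1 zinc=2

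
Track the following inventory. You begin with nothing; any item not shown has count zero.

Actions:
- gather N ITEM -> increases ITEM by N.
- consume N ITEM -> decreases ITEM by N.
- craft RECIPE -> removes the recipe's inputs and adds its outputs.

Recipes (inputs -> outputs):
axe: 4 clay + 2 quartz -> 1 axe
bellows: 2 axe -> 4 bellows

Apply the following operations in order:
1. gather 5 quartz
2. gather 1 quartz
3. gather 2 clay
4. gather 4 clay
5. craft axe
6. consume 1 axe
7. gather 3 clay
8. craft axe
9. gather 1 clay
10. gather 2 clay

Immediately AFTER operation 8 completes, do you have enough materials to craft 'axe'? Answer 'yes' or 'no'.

Answer: no

Derivation:
After 1 (gather 5 quartz): quartz=5
After 2 (gather 1 quartz): quartz=6
After 3 (gather 2 clay): clay=2 quartz=6
After 4 (gather 4 clay): clay=6 quartz=6
After 5 (craft axe): axe=1 clay=2 quartz=4
After 6 (consume 1 axe): clay=2 quartz=4
After 7 (gather 3 clay): clay=5 quartz=4
After 8 (craft axe): axe=1 clay=1 quartz=2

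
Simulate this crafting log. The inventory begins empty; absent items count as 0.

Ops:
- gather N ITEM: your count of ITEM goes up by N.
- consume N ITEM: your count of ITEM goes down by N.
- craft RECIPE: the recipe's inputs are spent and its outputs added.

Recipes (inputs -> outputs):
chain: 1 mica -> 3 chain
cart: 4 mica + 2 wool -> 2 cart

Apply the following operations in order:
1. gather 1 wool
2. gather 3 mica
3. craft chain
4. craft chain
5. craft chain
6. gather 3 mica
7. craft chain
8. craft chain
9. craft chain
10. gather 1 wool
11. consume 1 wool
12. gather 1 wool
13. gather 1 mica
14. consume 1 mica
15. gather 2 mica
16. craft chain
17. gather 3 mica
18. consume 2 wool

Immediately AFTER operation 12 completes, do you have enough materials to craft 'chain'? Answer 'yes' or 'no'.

After 1 (gather 1 wool): wool=1
After 2 (gather 3 mica): mica=3 wool=1
After 3 (craft chain): chain=3 mica=2 wool=1
After 4 (craft chain): chain=6 mica=1 wool=1
After 5 (craft chain): chain=9 wool=1
After 6 (gather 3 mica): chain=9 mica=3 wool=1
After 7 (craft chain): chain=12 mica=2 wool=1
After 8 (craft chain): chain=15 mica=1 wool=1
After 9 (craft chain): chain=18 wool=1
After 10 (gather 1 wool): chain=18 wool=2
After 11 (consume 1 wool): chain=18 wool=1
After 12 (gather 1 wool): chain=18 wool=2

Answer: no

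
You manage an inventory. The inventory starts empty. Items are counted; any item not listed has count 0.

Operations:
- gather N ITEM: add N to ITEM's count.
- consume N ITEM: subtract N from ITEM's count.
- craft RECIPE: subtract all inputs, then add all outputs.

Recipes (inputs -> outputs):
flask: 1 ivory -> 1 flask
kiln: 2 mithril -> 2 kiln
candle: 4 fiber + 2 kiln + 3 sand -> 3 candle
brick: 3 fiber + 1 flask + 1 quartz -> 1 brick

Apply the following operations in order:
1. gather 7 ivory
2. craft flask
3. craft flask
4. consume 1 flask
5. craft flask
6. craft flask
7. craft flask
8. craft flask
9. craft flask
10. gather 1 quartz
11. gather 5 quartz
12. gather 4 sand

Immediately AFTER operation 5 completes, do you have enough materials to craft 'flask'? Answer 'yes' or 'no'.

After 1 (gather 7 ivory): ivory=7
After 2 (craft flask): flask=1 ivory=6
After 3 (craft flask): flask=2 ivory=5
After 4 (consume 1 flask): flask=1 ivory=5
After 5 (craft flask): flask=2 ivory=4

Answer: yes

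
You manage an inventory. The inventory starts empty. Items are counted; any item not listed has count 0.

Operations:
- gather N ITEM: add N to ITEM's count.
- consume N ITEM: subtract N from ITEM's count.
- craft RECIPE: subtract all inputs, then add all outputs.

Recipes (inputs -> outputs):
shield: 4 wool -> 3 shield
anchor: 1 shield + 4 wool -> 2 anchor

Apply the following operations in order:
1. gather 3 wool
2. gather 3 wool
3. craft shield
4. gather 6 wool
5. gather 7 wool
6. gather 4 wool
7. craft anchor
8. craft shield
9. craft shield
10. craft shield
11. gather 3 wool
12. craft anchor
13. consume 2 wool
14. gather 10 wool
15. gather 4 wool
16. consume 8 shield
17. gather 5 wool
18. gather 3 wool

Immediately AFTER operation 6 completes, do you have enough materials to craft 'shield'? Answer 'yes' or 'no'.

Answer: yes

Derivation:
After 1 (gather 3 wool): wool=3
After 2 (gather 3 wool): wool=6
After 3 (craft shield): shield=3 wool=2
After 4 (gather 6 wool): shield=3 wool=8
After 5 (gather 7 wool): shield=3 wool=15
After 6 (gather 4 wool): shield=3 wool=19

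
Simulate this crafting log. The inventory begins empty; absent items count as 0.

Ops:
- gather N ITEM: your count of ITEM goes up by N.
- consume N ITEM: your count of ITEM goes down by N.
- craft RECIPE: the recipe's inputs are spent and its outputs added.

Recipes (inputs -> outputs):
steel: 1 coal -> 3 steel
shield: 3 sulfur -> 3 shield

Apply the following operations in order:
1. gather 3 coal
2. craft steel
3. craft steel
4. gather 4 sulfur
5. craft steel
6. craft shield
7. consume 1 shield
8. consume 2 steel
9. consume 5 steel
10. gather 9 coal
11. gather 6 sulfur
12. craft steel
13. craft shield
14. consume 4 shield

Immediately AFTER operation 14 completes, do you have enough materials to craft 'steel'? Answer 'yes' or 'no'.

After 1 (gather 3 coal): coal=3
After 2 (craft steel): coal=2 steel=3
After 3 (craft steel): coal=1 steel=6
After 4 (gather 4 sulfur): coal=1 steel=6 sulfur=4
After 5 (craft steel): steel=9 sulfur=4
After 6 (craft shield): shield=3 steel=9 sulfur=1
After 7 (consume 1 shield): shield=2 steel=9 sulfur=1
After 8 (consume 2 steel): shield=2 steel=7 sulfur=1
After 9 (consume 5 steel): shield=2 steel=2 sulfur=1
After 10 (gather 9 coal): coal=9 shield=2 steel=2 sulfur=1
After 11 (gather 6 sulfur): coal=9 shield=2 steel=2 sulfur=7
After 12 (craft steel): coal=8 shield=2 steel=5 sulfur=7
After 13 (craft shield): coal=8 shield=5 steel=5 sulfur=4
After 14 (consume 4 shield): coal=8 shield=1 steel=5 sulfur=4

Answer: yes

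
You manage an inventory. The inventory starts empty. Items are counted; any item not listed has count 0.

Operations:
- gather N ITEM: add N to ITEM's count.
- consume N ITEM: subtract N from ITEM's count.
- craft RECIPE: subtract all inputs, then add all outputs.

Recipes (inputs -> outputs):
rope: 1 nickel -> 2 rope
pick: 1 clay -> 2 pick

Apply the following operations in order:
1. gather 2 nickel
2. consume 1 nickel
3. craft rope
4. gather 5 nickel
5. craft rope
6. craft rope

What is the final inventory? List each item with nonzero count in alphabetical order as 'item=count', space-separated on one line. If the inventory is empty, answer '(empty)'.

Answer: nickel=3 rope=6

Derivation:
After 1 (gather 2 nickel): nickel=2
After 2 (consume 1 nickel): nickel=1
After 3 (craft rope): rope=2
After 4 (gather 5 nickel): nickel=5 rope=2
After 5 (craft rope): nickel=4 rope=4
After 6 (craft rope): nickel=3 rope=6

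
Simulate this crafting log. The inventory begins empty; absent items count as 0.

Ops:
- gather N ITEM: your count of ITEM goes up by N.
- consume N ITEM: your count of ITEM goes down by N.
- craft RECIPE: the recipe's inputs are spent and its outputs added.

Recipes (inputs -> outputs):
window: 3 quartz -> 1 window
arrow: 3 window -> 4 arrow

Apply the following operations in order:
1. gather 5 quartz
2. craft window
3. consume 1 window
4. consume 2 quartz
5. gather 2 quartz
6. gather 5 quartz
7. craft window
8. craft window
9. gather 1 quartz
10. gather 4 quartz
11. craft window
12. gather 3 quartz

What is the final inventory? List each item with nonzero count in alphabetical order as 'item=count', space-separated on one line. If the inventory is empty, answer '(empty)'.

After 1 (gather 5 quartz): quartz=5
After 2 (craft window): quartz=2 window=1
After 3 (consume 1 window): quartz=2
After 4 (consume 2 quartz): (empty)
After 5 (gather 2 quartz): quartz=2
After 6 (gather 5 quartz): quartz=7
After 7 (craft window): quartz=4 window=1
After 8 (craft window): quartz=1 window=2
After 9 (gather 1 quartz): quartz=2 window=2
After 10 (gather 4 quartz): quartz=6 window=2
After 11 (craft window): quartz=3 window=3
After 12 (gather 3 quartz): quartz=6 window=3

Answer: quartz=6 window=3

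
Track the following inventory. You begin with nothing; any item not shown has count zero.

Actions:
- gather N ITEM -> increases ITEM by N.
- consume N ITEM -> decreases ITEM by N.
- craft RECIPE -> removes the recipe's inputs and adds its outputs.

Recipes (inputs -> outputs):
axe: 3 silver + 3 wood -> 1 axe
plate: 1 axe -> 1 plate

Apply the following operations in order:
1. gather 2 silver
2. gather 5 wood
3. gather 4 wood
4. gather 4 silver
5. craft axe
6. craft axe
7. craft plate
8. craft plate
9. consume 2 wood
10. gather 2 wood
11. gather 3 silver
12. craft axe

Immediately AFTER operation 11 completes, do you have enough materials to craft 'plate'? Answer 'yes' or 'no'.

After 1 (gather 2 silver): silver=2
After 2 (gather 5 wood): silver=2 wood=5
After 3 (gather 4 wood): silver=2 wood=9
After 4 (gather 4 silver): silver=6 wood=9
After 5 (craft axe): axe=1 silver=3 wood=6
After 6 (craft axe): axe=2 wood=3
After 7 (craft plate): axe=1 plate=1 wood=3
After 8 (craft plate): plate=2 wood=3
After 9 (consume 2 wood): plate=2 wood=1
After 10 (gather 2 wood): plate=2 wood=3
After 11 (gather 3 silver): plate=2 silver=3 wood=3

Answer: no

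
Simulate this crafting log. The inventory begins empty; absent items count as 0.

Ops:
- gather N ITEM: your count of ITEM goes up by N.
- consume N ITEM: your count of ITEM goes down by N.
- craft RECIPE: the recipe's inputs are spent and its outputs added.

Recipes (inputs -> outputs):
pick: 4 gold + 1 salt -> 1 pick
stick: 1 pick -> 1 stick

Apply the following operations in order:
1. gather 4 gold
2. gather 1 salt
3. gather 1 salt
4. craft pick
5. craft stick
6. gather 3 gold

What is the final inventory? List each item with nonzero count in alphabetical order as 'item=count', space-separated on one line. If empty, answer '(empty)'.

After 1 (gather 4 gold): gold=4
After 2 (gather 1 salt): gold=4 salt=1
After 3 (gather 1 salt): gold=4 salt=2
After 4 (craft pick): pick=1 salt=1
After 5 (craft stick): salt=1 stick=1
After 6 (gather 3 gold): gold=3 salt=1 stick=1

Answer: gold=3 salt=1 stick=1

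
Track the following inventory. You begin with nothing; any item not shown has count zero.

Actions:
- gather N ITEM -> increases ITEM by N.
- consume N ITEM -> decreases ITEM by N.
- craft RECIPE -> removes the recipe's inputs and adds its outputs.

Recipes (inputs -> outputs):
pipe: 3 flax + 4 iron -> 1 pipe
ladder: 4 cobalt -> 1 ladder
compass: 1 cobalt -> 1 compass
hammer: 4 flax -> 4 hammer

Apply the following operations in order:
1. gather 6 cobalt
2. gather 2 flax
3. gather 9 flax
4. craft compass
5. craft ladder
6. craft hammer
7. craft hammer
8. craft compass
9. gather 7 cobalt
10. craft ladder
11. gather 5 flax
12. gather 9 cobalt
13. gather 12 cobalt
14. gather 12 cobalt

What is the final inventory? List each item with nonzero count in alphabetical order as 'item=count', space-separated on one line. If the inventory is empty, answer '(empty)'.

Answer: cobalt=36 compass=2 flax=8 hammer=8 ladder=2

Derivation:
After 1 (gather 6 cobalt): cobalt=6
After 2 (gather 2 flax): cobalt=6 flax=2
After 3 (gather 9 flax): cobalt=6 flax=11
After 4 (craft compass): cobalt=5 compass=1 flax=11
After 5 (craft ladder): cobalt=1 compass=1 flax=11 ladder=1
After 6 (craft hammer): cobalt=1 compass=1 flax=7 hammer=4 ladder=1
After 7 (craft hammer): cobalt=1 compass=1 flax=3 hammer=8 ladder=1
After 8 (craft compass): compass=2 flax=3 hammer=8 ladder=1
After 9 (gather 7 cobalt): cobalt=7 compass=2 flax=3 hammer=8 ladder=1
After 10 (craft ladder): cobalt=3 compass=2 flax=3 hammer=8 ladder=2
After 11 (gather 5 flax): cobalt=3 compass=2 flax=8 hammer=8 ladder=2
After 12 (gather 9 cobalt): cobalt=12 compass=2 flax=8 hammer=8 ladder=2
After 13 (gather 12 cobalt): cobalt=24 compass=2 flax=8 hammer=8 ladder=2
After 14 (gather 12 cobalt): cobalt=36 compass=2 flax=8 hammer=8 ladder=2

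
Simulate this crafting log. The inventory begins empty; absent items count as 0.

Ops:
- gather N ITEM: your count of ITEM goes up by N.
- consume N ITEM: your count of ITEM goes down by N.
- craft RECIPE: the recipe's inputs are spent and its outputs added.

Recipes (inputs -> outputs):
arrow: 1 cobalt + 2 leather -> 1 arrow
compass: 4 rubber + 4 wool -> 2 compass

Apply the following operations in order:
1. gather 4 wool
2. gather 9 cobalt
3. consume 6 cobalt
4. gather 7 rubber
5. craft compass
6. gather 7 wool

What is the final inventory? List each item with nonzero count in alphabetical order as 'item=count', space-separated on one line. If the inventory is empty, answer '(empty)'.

After 1 (gather 4 wool): wool=4
After 2 (gather 9 cobalt): cobalt=9 wool=4
After 3 (consume 6 cobalt): cobalt=3 wool=4
After 4 (gather 7 rubber): cobalt=3 rubber=7 wool=4
After 5 (craft compass): cobalt=3 compass=2 rubber=3
After 6 (gather 7 wool): cobalt=3 compass=2 rubber=3 wool=7

Answer: cobalt=3 compass=2 rubber=3 wool=7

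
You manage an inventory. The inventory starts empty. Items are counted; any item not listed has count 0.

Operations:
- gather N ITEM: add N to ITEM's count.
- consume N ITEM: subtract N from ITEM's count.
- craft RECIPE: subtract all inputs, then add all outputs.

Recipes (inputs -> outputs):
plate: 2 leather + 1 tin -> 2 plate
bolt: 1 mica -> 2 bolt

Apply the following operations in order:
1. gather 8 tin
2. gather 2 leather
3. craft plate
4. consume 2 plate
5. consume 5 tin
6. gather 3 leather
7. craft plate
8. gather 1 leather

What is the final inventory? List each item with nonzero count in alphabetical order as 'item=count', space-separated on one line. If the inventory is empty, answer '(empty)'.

After 1 (gather 8 tin): tin=8
After 2 (gather 2 leather): leather=2 tin=8
After 3 (craft plate): plate=2 tin=7
After 4 (consume 2 plate): tin=7
After 5 (consume 5 tin): tin=2
After 6 (gather 3 leather): leather=3 tin=2
After 7 (craft plate): leather=1 plate=2 tin=1
After 8 (gather 1 leather): leather=2 plate=2 tin=1

Answer: leather=2 plate=2 tin=1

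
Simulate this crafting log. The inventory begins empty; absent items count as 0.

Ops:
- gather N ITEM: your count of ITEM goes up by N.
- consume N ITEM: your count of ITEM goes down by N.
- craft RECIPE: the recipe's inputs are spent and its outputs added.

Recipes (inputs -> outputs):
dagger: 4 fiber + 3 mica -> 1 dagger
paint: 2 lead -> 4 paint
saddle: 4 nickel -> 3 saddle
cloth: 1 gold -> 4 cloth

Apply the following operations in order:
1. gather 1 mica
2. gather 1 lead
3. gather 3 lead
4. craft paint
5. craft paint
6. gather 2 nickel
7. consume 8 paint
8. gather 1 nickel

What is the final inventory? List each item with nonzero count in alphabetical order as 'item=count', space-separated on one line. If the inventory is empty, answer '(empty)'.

Answer: mica=1 nickel=3

Derivation:
After 1 (gather 1 mica): mica=1
After 2 (gather 1 lead): lead=1 mica=1
After 3 (gather 3 lead): lead=4 mica=1
After 4 (craft paint): lead=2 mica=1 paint=4
After 5 (craft paint): mica=1 paint=8
After 6 (gather 2 nickel): mica=1 nickel=2 paint=8
After 7 (consume 8 paint): mica=1 nickel=2
After 8 (gather 1 nickel): mica=1 nickel=3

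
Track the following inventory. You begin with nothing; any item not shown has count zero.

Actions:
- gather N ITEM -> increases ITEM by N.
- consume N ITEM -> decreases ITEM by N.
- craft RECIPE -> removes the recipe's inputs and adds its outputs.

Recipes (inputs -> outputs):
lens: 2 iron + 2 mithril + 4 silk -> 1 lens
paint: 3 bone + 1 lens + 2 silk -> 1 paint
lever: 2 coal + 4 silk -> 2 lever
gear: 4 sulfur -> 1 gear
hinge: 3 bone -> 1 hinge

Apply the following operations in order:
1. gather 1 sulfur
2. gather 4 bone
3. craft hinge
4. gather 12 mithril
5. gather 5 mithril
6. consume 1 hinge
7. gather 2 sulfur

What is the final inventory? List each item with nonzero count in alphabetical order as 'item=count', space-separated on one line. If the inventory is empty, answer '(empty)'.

Answer: bone=1 mithril=17 sulfur=3

Derivation:
After 1 (gather 1 sulfur): sulfur=1
After 2 (gather 4 bone): bone=4 sulfur=1
After 3 (craft hinge): bone=1 hinge=1 sulfur=1
After 4 (gather 12 mithril): bone=1 hinge=1 mithril=12 sulfur=1
After 5 (gather 5 mithril): bone=1 hinge=1 mithril=17 sulfur=1
After 6 (consume 1 hinge): bone=1 mithril=17 sulfur=1
After 7 (gather 2 sulfur): bone=1 mithril=17 sulfur=3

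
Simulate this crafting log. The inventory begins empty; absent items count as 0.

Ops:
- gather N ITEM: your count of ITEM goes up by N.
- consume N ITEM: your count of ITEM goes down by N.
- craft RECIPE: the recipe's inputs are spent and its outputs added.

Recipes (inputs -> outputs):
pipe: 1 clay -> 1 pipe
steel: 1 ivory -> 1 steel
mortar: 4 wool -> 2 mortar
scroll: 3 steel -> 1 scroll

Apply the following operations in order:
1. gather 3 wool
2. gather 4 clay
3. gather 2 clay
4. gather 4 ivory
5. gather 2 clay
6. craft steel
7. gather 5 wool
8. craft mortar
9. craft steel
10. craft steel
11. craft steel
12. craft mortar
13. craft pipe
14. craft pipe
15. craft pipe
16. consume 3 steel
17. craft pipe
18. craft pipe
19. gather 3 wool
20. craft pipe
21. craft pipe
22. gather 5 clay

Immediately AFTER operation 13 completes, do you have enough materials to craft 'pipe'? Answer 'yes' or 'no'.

Answer: yes

Derivation:
After 1 (gather 3 wool): wool=3
After 2 (gather 4 clay): clay=4 wool=3
After 3 (gather 2 clay): clay=6 wool=3
After 4 (gather 4 ivory): clay=6 ivory=4 wool=3
After 5 (gather 2 clay): clay=8 ivory=4 wool=3
After 6 (craft steel): clay=8 ivory=3 steel=1 wool=3
After 7 (gather 5 wool): clay=8 ivory=3 steel=1 wool=8
After 8 (craft mortar): clay=8 ivory=3 mortar=2 steel=1 wool=4
After 9 (craft steel): clay=8 ivory=2 mortar=2 steel=2 wool=4
After 10 (craft steel): clay=8 ivory=1 mortar=2 steel=3 wool=4
After 11 (craft steel): clay=8 mortar=2 steel=4 wool=4
After 12 (craft mortar): clay=8 mortar=4 steel=4
After 13 (craft pipe): clay=7 mortar=4 pipe=1 steel=4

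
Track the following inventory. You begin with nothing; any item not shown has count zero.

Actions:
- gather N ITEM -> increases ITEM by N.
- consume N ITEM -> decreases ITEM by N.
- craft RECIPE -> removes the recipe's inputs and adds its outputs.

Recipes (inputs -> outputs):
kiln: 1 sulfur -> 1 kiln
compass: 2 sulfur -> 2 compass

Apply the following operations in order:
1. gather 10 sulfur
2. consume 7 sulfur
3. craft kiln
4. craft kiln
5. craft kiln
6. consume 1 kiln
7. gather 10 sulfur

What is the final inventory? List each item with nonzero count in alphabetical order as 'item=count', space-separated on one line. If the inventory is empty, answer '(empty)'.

Answer: kiln=2 sulfur=10

Derivation:
After 1 (gather 10 sulfur): sulfur=10
After 2 (consume 7 sulfur): sulfur=3
After 3 (craft kiln): kiln=1 sulfur=2
After 4 (craft kiln): kiln=2 sulfur=1
After 5 (craft kiln): kiln=3
After 6 (consume 1 kiln): kiln=2
After 7 (gather 10 sulfur): kiln=2 sulfur=10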